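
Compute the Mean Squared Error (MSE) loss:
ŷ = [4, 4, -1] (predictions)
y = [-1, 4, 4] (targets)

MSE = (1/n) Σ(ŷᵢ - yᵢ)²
MSE = 16.67

MSE = (1/3)((4--1)² + (4-4)² + (-1-4)²) = (1/3)(25 + 0 + 25) = 16.67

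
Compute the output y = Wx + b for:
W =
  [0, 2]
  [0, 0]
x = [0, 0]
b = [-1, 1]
y = [-1, 1]

Wx = [0×0 + 2×0, 0×0 + 0×0]
   = [0, 0]
y = Wx + b = [0 + -1, 0 + 1] = [-1, 1]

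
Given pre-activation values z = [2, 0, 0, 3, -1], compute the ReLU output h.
h = [2, 0, 0, 3, 0]

ReLU applied element-wise: max(0,2)=2, max(0,0)=0, max(0,0)=0, max(0,3)=3, max(0,-1)=0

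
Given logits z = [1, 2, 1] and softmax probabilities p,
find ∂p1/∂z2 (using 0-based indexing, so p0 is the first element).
∂p1/∂z2 = -0.1221

p = softmax(z) = [0.2119, 0.5761, 0.2119]
p1 = 0.5761, p2 = 0.2119

∂p1/∂z2 = -p1 × p2 = -0.5761 × 0.2119 = -0.1221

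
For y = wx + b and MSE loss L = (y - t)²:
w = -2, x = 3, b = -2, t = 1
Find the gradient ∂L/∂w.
∂L/∂w = -54

y = wx + b = (-2)(3) + -2 = -8
∂L/∂y = 2(y - t) = 2(-8 - 1) = -18
∂y/∂w = x = 3
∂L/∂w = ∂L/∂y · ∂y/∂w = -18 × 3 = -54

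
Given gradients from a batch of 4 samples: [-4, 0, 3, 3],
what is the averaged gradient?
Average gradient = 0.5

Average = (1/4)(-4 + 0 + 3 + 3) = 2/4 = 0.5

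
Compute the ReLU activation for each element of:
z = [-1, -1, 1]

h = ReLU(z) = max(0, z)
h = [0, 0, 1]

ReLU applied element-wise: max(0,-1)=0, max(0,-1)=0, max(0,1)=1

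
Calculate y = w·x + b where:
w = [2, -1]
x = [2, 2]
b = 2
y = 4

y = (2)(2) + (-1)(2) + 2 = 4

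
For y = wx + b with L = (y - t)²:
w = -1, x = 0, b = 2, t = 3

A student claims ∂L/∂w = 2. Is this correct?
Incorrect

y = (-1)(0) + 2 = 2
∂L/∂y = 2(y - t) = 2(2 - 3) = -2
∂y/∂w = x = 0
∂L/∂w = -2 × 0 = 0

Claimed value: 2
Incorrect: The correct gradient is 0.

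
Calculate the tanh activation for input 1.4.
0.8854

tanh(1.4) = (e^(1.4) - e^(-1.4))/(e^(1.4) + e^(-1.4)) = 0.8854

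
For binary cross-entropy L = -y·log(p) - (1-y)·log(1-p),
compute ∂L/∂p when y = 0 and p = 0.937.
∂L/∂p = 15.87

∂L/∂p = -y/p + (1-y)/(1-p) = 0 + 1/0.063 = 15.87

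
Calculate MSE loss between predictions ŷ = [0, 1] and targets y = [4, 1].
MSE = 8

MSE = (1/2)((0-4)² + (1-1)²) = (1/2)(16 + 0) = 8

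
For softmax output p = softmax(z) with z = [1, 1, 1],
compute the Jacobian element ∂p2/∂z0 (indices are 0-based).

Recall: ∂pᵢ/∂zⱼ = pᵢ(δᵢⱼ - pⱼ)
∂p2/∂z0 = -0.1111

p = softmax(z) = [0.3333, 0.3333, 0.3333]
p2 = 0.3333, p0 = 0.3333

∂p2/∂z0 = -p2 × p0 = -0.3333 × 0.3333 = -0.1111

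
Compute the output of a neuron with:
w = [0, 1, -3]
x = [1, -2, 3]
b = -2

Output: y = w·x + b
y = -13

y = (0)(1) + (1)(-2) + (-3)(3) + -2 = -13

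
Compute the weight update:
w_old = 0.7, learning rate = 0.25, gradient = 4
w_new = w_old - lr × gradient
w_new = -0.3

w_new = w - η·∂L/∂w = 0.7 - 0.25×(4) = 0.7 - (1) = -0.3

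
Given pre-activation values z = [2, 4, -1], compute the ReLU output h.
h = [2, 4, 0]

ReLU applied element-wise: max(0,2)=2, max(0,4)=4, max(0,-1)=0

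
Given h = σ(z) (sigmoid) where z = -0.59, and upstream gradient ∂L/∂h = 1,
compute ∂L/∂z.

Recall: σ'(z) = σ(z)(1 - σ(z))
∂L/∂z = 0.2294

σ(-0.59) = 0.3566
σ'(-0.59) = σ(-0.59)(1 - σ(-0.59)) = 0.3566 × 0.6434 = 0.2294
∂L/∂z = ∂L/∂h · σ'(z) = 1 × 0.2294 = 0.2294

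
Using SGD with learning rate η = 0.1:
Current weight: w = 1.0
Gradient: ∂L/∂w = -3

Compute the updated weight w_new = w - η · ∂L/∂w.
w_new = 1.3

w_new = w - η·∂L/∂w = 1.0 - 0.1×(-3) = 1.0 - (-0.3) = 1.3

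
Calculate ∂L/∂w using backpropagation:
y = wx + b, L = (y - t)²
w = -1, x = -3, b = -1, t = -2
∂L/∂w = -24

y = wx + b = (-1)(-3) + -1 = 2
∂L/∂y = 2(y - t) = 2(2 - -2) = 8
∂y/∂w = x = -3
∂L/∂w = ∂L/∂y · ∂y/∂w = 8 × -3 = -24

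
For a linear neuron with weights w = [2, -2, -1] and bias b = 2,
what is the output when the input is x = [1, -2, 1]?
y = 7

y = (2)(1) + (-2)(-2) + (-1)(1) + 2 = 7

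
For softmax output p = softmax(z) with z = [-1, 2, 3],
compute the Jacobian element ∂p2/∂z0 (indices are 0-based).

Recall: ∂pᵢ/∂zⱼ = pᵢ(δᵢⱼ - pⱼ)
∂p2/∂z0 = -0.009532

p = softmax(z) = [0.01321, 0.2654, 0.7214]
p2 = 0.7214, p0 = 0.01321

∂p2/∂z0 = -p2 × p0 = -0.7214 × 0.01321 = -0.009532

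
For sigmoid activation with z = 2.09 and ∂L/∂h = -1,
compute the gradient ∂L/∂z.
∂L/∂z = -0.09796

σ(2.09) = 0.8899
σ'(2.09) = σ(2.09)(1 - σ(2.09)) = 0.8899 × 0.1101 = 0.09796
∂L/∂z = ∂L/∂h · σ'(z) = -1 × 0.09796 = -0.09796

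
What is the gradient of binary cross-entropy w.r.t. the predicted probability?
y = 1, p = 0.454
∂L/∂p = -2.203

∂L/∂p = -y/p + (1-y)/(1-p) = -1/0.454 + 0 = -2.203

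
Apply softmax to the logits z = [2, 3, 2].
p = [0.2119, 0.5761, 0.2119]

exp(z) = [7.389, 20.09, 7.389]
Sum = 34.86
p = [0.2119, 0.5761, 0.2119]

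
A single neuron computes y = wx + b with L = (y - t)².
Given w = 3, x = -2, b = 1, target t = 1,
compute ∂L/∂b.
∂L/∂b = -12

y = wx + b = (3)(-2) + 1 = -5
∂L/∂y = 2(y - t) = 2(-5 - 1) = -12
∂y/∂b = 1
∂L/∂b = ∂L/∂y · ∂y/∂b = -12 × 1 = -12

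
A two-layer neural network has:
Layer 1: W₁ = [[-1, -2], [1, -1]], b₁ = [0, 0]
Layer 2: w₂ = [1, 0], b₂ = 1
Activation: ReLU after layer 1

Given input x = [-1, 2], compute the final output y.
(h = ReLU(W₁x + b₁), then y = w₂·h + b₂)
y = 1

Layer 1 pre-activation: z₁ = [-3, -3]
After ReLU: h = [0, 0]
Layer 2 output: y = 1×0 + 0×0 + 1 = 1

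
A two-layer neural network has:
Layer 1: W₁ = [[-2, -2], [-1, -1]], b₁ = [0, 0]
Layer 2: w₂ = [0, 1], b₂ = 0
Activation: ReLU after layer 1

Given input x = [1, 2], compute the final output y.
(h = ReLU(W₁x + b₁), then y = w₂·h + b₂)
y = 0

Layer 1 pre-activation: z₁ = [-6, -3]
After ReLU: h = [0, 0]
Layer 2 output: y = 0×0 + 1×0 + 0 = 0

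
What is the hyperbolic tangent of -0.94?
-0.7352

tanh(-0.94) = (e^(-0.94) - e^(0.94))/(e^(-0.94) + e^(0.94)) = -0.7352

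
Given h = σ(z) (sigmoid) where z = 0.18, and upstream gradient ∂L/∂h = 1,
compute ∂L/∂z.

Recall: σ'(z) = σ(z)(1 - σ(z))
∂L/∂z = 0.248

σ(0.18) = 0.5449
σ'(0.18) = σ(0.18)(1 - σ(0.18)) = 0.5449 × 0.4551 = 0.248
∂L/∂z = ∂L/∂h · σ'(z) = 1 × 0.248 = 0.248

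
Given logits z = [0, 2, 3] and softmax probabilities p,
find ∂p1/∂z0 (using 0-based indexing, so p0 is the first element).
∂p1/∂z0 = -0.009113

p = softmax(z) = [0.03512, 0.2595, 0.7054]
p1 = 0.2595, p0 = 0.03512

∂p1/∂z0 = -p1 × p0 = -0.2595 × 0.03512 = -0.009113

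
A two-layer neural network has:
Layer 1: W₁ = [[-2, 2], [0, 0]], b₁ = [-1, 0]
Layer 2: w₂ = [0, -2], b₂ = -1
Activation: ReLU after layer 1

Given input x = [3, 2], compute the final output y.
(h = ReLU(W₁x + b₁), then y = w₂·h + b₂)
y = -1

Layer 1 pre-activation: z₁ = [-3, 0]
After ReLU: h = [0, 0]
Layer 2 output: y = 0×0 + -2×0 + -1 = -1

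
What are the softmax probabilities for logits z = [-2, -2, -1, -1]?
p = [0.1345, 0.1345, 0.3655, 0.3655]

exp(z) = [0.1353, 0.1353, 0.3679, 0.3679]
Sum = 1.006
p = [0.1345, 0.1345, 0.3655, 0.3655]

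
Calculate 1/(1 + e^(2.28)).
0.09279

sigmoid(-2.28) = 1/(1 + e^(2.28)) = 1/(1 + 9.777) = 0.09279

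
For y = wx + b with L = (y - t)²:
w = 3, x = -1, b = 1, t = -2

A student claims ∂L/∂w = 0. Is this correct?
Correct

y = (3)(-1) + 1 = -2
∂L/∂y = 2(y - t) = 2(-2 - -2) = 0
∂y/∂w = x = -1
∂L/∂w = 0 × -1 = 0

Claimed value: 0
Correct: The correct gradient is 0.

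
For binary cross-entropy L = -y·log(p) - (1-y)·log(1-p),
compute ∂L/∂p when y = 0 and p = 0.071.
∂L/∂p = 1.076

∂L/∂p = -y/p + (1-y)/(1-p) = 0 + 1/0.929 = 1.076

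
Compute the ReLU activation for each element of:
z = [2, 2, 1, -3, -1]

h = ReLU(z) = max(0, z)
h = [2, 2, 1, 0, 0]

ReLU applied element-wise: max(0,2)=2, max(0,2)=2, max(0,1)=1, max(0,-3)=0, max(0,-1)=0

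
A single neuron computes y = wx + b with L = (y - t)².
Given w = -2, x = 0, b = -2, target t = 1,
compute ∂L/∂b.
∂L/∂b = -6

y = wx + b = (-2)(0) + -2 = -2
∂L/∂y = 2(y - t) = 2(-2 - 1) = -6
∂y/∂b = 1
∂L/∂b = ∂L/∂y · ∂y/∂b = -6 × 1 = -6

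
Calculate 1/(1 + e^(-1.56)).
0.8264

sigmoid(1.56) = 1/(1 + e^(-1.56)) = 1/(1 + 0.2101) = 0.8264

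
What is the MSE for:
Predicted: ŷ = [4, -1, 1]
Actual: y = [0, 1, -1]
MSE = 8

MSE = (1/3)((4-0)² + (-1-1)² + (1--1)²) = (1/3)(16 + 4 + 4) = 8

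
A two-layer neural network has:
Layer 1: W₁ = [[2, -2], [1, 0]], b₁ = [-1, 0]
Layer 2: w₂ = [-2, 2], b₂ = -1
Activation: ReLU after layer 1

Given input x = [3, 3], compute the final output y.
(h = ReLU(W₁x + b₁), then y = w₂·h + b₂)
y = 5

Layer 1 pre-activation: z₁ = [-1, 3]
After ReLU: h = [0, 3]
Layer 2 output: y = -2×0 + 2×3 + -1 = 5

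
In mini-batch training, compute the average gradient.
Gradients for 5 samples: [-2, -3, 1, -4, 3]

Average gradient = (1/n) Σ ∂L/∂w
Average gradient = -1

Average = (1/5)(-2 + -3 + 1 + -4 + 3) = -5/5 = -1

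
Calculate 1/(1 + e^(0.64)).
0.3452

sigmoid(-0.64) = 1/(1 + e^(0.64)) = 1/(1 + 1.896) = 0.3452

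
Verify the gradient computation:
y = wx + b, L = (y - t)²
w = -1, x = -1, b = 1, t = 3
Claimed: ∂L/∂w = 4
Incorrect

y = (-1)(-1) + 1 = 2
∂L/∂y = 2(y - t) = 2(2 - 3) = -2
∂y/∂w = x = -1
∂L/∂w = -2 × -1 = 2

Claimed value: 4
Incorrect: The correct gradient is 2.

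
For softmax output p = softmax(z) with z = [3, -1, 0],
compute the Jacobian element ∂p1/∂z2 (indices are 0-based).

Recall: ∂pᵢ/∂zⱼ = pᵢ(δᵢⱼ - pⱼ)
∂p1/∂z2 = -0.0007993

p = softmax(z) = [0.9362, 0.01715, 0.04661]
p1 = 0.01715, p2 = 0.04661

∂p1/∂z2 = -p1 × p2 = -0.01715 × 0.04661 = -0.0007993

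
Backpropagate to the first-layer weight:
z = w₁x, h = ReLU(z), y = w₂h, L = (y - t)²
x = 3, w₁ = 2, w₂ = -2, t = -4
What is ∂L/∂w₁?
∂L/∂w₁ = 96

Forward pass:
z = w₁x = 2×3 = 6
h = ReLU(6) = 6
y = w₂h = -2×6 = -12

Backward pass:
∂L/∂y = 2(y - t) = 2(-12 - -4) = -16
∂y/∂h = w₂ = -2
∂h/∂z = 1 (ReLU derivative)
∂z/∂w₁ = x = 3

∂L/∂w₁ = -16 × -2 × 1 × 3 = 96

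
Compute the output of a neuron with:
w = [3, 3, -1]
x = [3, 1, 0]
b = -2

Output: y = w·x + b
y = 10

y = (3)(3) + (3)(1) + (-1)(0) + -2 = 10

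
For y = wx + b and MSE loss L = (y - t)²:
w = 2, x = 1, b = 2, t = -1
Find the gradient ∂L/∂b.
∂L/∂b = 10

y = wx + b = (2)(1) + 2 = 4
∂L/∂y = 2(y - t) = 2(4 - -1) = 10
∂y/∂b = 1
∂L/∂b = ∂L/∂y · ∂y/∂b = 10 × 1 = 10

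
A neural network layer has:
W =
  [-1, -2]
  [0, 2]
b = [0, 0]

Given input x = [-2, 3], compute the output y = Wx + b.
y = [-4, 6]

Wx = [-1×-2 + -2×3, 0×-2 + 2×3]
   = [-4, 6]
y = Wx + b = [-4 + 0, 6 + 0] = [-4, 6]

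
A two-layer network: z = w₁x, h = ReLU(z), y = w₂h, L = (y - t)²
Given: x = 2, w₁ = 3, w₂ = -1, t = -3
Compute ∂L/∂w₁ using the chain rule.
∂L/∂w₁ = 12

Forward pass:
z = w₁x = 3×2 = 6
h = ReLU(6) = 6
y = w₂h = -1×6 = -6

Backward pass:
∂L/∂y = 2(y - t) = 2(-6 - -3) = -6
∂y/∂h = w₂ = -1
∂h/∂z = 1 (ReLU derivative)
∂z/∂w₁ = x = 2

∂L/∂w₁ = -6 × -1 × 1 × 2 = 12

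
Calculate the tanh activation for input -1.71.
-0.9366

tanh(-1.71) = (e^(-1.71) - e^(1.71))/(e^(-1.71) + e^(1.71)) = -0.9366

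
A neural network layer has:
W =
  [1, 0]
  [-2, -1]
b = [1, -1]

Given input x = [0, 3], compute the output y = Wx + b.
y = [1, -4]

Wx = [1×0 + 0×3, -2×0 + -1×3]
   = [0, -3]
y = Wx + b = [0 + 1, -3 + -1] = [1, -4]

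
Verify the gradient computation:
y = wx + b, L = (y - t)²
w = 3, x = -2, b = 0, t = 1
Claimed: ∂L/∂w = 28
Correct

y = (3)(-2) + 0 = -6
∂L/∂y = 2(y - t) = 2(-6 - 1) = -14
∂y/∂w = x = -2
∂L/∂w = -14 × -2 = 28

Claimed value: 28
Correct: The correct gradient is 28.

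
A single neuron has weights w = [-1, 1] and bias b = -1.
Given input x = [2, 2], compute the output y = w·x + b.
y = -1

y = (-1)(2) + (1)(2) + -1 = -1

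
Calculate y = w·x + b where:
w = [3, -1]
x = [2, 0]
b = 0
y = 6

y = (3)(2) + (-1)(0) + 0 = 6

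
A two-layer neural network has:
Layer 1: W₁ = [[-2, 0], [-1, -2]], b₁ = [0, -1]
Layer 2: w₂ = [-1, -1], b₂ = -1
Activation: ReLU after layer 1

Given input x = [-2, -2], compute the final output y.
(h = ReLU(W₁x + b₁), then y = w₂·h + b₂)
y = -10

Layer 1 pre-activation: z₁ = [4, 5]
After ReLU: h = [4, 5]
Layer 2 output: y = -1×4 + -1×5 + -1 = -10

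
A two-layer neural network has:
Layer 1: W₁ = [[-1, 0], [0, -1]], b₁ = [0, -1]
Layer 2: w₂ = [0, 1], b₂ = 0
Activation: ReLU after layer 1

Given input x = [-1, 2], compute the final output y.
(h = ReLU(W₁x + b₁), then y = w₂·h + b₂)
y = 0

Layer 1 pre-activation: z₁ = [1, -3]
After ReLU: h = [1, 0]
Layer 2 output: y = 0×1 + 1×0 + 0 = 0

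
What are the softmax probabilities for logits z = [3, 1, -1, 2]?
p = [0.6572, 0.0889, 0.012, 0.2418]

exp(z) = [20.09, 2.718, 0.3679, 7.389]
Sum = 30.56
p = [0.6572, 0.0889, 0.012, 0.2418]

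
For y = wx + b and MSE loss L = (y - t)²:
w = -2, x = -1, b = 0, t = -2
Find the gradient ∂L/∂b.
∂L/∂b = 8

y = wx + b = (-2)(-1) + 0 = 2
∂L/∂y = 2(y - t) = 2(2 - -2) = 8
∂y/∂b = 1
∂L/∂b = ∂L/∂y · ∂y/∂b = 8 × 1 = 8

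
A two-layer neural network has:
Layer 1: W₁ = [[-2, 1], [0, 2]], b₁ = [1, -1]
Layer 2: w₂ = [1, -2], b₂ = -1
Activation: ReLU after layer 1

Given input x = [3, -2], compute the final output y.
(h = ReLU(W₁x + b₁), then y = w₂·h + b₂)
y = -1

Layer 1 pre-activation: z₁ = [-7, -5]
After ReLU: h = [0, 0]
Layer 2 output: y = 1×0 + -2×0 + -1 = -1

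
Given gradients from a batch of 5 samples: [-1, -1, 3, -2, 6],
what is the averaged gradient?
Average gradient = 1

Average = (1/5)(-1 + -1 + 3 + -2 + 6) = 5/5 = 1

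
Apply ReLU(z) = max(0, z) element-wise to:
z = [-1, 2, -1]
h = [0, 2, 0]

ReLU applied element-wise: max(0,-1)=0, max(0,2)=2, max(0,-1)=0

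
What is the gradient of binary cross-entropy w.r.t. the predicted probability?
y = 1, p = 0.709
∂L/∂p = -1.41

∂L/∂p = -y/p + (1-y)/(1-p) = -1/0.709 + 0 = -1.41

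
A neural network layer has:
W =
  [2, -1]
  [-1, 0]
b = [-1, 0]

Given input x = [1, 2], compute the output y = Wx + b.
y = [-1, -1]

Wx = [2×1 + -1×2, -1×1 + 0×2]
   = [0, -1]
y = Wx + b = [0 + -1, -1 + 0] = [-1, -1]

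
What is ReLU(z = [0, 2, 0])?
h = [0, 2, 0]

ReLU applied element-wise: max(0,0)=0, max(0,2)=2, max(0,0)=0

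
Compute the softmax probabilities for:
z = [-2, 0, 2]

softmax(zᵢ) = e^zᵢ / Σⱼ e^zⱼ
p = [0.0159, 0.1173, 0.8668]

exp(z) = [0.1353, 1, 7.389]
Sum = 8.524
p = [0.0159, 0.1173, 0.8668]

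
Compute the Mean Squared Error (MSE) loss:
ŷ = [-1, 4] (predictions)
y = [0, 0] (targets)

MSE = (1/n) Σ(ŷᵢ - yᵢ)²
MSE = 8.5

MSE = (1/2)((-1-0)² + (4-0)²) = (1/2)(1 + 16) = 8.5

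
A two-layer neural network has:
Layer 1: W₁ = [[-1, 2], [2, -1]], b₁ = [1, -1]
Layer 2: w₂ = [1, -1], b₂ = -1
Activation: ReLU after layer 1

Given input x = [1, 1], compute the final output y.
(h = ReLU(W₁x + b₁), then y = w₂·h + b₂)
y = 1

Layer 1 pre-activation: z₁ = [2, 0]
After ReLU: h = [2, 0]
Layer 2 output: y = 1×2 + -1×0 + -1 = 1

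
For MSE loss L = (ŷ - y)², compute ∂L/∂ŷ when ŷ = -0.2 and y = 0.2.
∂L/∂ŷ = -0.8

∂L/∂ŷ = 2(ŷ - y) = 2(-0.2 - 0.2) = 2(-0.4) = -0.8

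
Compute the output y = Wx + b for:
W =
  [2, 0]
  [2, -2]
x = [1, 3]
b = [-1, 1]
y = [1, -3]

Wx = [2×1 + 0×3, 2×1 + -2×3]
   = [2, -4]
y = Wx + b = [2 + -1, -4 + 1] = [1, -3]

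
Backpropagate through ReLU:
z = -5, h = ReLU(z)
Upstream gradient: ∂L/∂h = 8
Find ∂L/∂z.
∂L/∂z = 0

h = ReLU(-5) = 0
Since z < 0: ∂h/∂z = 0
∂L/∂z = ∂L/∂h · ∂h/∂z = 8 × 0 = 0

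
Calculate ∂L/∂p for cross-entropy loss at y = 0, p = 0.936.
∂L/∂p = 15.62

∂L/∂p = -y/p + (1-y)/(1-p) = 0 + 1/0.064 = 15.62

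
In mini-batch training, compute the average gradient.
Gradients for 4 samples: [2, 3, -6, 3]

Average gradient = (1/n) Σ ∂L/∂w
Average gradient = 0.5

Average = (1/4)(2 + 3 + -6 + 3) = 2/4 = 0.5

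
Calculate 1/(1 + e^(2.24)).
0.09622

sigmoid(-2.24) = 1/(1 + e^(2.24)) = 1/(1 + 9.393) = 0.09622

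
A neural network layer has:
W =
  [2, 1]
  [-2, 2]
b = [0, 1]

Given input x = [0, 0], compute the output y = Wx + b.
y = [0, 1]

Wx = [2×0 + 1×0, -2×0 + 2×0]
   = [0, 0]
y = Wx + b = [0 + 0, 0 + 1] = [0, 1]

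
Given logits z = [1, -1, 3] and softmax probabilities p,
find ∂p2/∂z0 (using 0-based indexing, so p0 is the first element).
∂p2/∂z0 = -0.1017

p = softmax(z) = [0.1173, 0.01588, 0.8668]
p2 = 0.8668, p0 = 0.1173

∂p2/∂z0 = -p2 × p0 = -0.8668 × 0.1173 = -0.1017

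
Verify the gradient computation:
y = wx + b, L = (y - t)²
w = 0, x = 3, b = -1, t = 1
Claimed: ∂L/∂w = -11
Incorrect

y = (0)(3) + -1 = -1
∂L/∂y = 2(y - t) = 2(-1 - 1) = -4
∂y/∂w = x = 3
∂L/∂w = -4 × 3 = -12

Claimed value: -11
Incorrect: The correct gradient is -12.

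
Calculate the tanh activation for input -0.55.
-0.5005

tanh(-0.55) = (e^(-0.55) - e^(0.55))/(e^(-0.55) + e^(0.55)) = -0.5005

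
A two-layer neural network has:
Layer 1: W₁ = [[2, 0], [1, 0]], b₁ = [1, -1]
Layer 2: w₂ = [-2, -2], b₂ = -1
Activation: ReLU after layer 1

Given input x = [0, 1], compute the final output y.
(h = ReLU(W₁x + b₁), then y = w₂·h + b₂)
y = -3

Layer 1 pre-activation: z₁ = [1, -1]
After ReLU: h = [1, 0]
Layer 2 output: y = -2×1 + -2×0 + -1 = -3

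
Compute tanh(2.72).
0.9914

tanh(2.72) = (e^(2.72) - e^(-2.72))/(e^(2.72) + e^(-2.72)) = 0.9914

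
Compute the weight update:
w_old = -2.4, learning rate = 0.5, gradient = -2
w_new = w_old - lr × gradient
w_new = -1.4

w_new = w - η·∂L/∂w = -2.4 - 0.5×(-2) = -2.4 - (-1) = -1.4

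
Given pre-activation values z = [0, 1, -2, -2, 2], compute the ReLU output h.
h = [0, 1, 0, 0, 2]

ReLU applied element-wise: max(0,0)=0, max(0,1)=1, max(0,-2)=0, max(0,-2)=0, max(0,2)=2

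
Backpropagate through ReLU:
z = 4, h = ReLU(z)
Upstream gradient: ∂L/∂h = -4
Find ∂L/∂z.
∂L/∂z = -4

h = ReLU(4) = 4
Since z > 0: ∂h/∂z = 1
∂L/∂z = ∂L/∂h · ∂h/∂z = -4 × 1 = -4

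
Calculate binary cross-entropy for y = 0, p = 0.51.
L = 0.7133

L = -0·log(0.51) - 1·log(0.49) = -log(0.49) = 0.7133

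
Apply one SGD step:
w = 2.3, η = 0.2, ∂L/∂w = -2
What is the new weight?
w_new = 2.7

w_new = w - η·∂L/∂w = 2.3 - 0.2×(-2) = 2.3 - (-0.4) = 2.7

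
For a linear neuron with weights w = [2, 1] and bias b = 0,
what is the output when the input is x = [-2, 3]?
y = -1

y = (2)(-2) + (1)(3) + 0 = -1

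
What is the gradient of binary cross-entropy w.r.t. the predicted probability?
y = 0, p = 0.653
∂L/∂p = 2.882

∂L/∂p = -y/p + (1-y)/(1-p) = 0 + 1/0.347 = 2.882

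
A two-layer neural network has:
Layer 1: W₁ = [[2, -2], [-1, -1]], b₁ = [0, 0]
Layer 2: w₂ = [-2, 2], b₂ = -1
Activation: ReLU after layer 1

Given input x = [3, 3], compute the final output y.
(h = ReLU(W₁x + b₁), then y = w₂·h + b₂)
y = -1

Layer 1 pre-activation: z₁ = [0, -6]
After ReLU: h = [0, 0]
Layer 2 output: y = -2×0 + 2×0 + -1 = -1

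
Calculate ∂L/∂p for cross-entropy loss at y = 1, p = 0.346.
∂L/∂p = -2.89

∂L/∂p = -y/p + (1-y)/(1-p) = -1/0.346 + 0 = -2.89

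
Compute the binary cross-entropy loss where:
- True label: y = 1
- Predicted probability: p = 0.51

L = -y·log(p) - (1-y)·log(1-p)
L = 0.6733

L = -1·log(0.51) - 0·log(0.49) = -log(0.51) = 0.6733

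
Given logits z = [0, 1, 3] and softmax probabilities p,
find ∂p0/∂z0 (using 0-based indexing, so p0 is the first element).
∂p0/∂z0 = 0.04025

p = softmax(z) = [0.04201, 0.1142, 0.8438]
p0 = 0.04201

∂p0/∂z0 = p0(1 - p0) = 0.04201 × (1 - 0.04201) = 0.04025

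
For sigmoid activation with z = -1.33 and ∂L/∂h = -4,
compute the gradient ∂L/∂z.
∂L/∂z = -0.6616

σ(-1.33) = 0.2092
σ'(-1.33) = σ(-1.33)(1 - σ(-1.33)) = 0.2092 × 0.7908 = 0.1654
∂L/∂z = ∂L/∂h · σ'(z) = -4 × 0.1654 = -0.6616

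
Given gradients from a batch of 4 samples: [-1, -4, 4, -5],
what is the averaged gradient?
Average gradient = -1.5

Average = (1/4)(-1 + -4 + 4 + -5) = -6/4 = -1.5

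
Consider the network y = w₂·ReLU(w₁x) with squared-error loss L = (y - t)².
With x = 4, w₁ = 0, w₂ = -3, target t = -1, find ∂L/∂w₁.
∂L/∂w₁ = 0

Forward pass:
z = w₁x = 0×4 = 0
h = ReLU(0) = 0
y = w₂h = -3×0 = 0

Backward pass:
∂L/∂y = 2(y - t) = 2(0 - -1) = 2
∂y/∂h = w₂ = -3
∂h/∂z = 0 (ReLU derivative)
∂z/∂w₁ = x = 4

∂L/∂w₁ = 2 × -3 × 0 × 4 = 0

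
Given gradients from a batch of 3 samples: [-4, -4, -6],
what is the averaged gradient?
Average gradient = -4.667

Average = (1/3)(-4 + -4 + -6) = -14/3 = -4.667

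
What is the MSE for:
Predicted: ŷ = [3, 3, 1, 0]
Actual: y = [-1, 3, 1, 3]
MSE = 6.25

MSE = (1/4)((3--1)² + (3-3)² + (1-1)² + (0-3)²) = (1/4)(16 + 0 + 0 + 9) = 6.25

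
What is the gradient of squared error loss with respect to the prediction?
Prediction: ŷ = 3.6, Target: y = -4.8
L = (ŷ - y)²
∂L/∂ŷ = 16.8

∂L/∂ŷ = 2(ŷ - y) = 2(3.6 - -4.8) = 2(8.4) = 16.8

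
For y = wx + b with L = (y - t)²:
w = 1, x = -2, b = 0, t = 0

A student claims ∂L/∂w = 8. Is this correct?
Correct

y = (1)(-2) + 0 = -2
∂L/∂y = 2(y - t) = 2(-2 - 0) = -4
∂y/∂w = x = -2
∂L/∂w = -4 × -2 = 8

Claimed value: 8
Correct: The correct gradient is 8.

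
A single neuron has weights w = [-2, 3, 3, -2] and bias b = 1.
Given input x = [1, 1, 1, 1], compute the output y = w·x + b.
y = 3

y = (-2)(1) + (3)(1) + (3)(1) + (-2)(1) + 1 = 3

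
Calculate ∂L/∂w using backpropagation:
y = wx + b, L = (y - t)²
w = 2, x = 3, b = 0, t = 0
∂L/∂w = 36

y = wx + b = (2)(3) + 0 = 6
∂L/∂y = 2(y - t) = 2(6 - 0) = 12
∂y/∂w = x = 3
∂L/∂w = ∂L/∂y · ∂y/∂w = 12 × 3 = 36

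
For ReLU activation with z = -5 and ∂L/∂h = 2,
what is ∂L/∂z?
∂L/∂z = 0

h = ReLU(-5) = 0
Since z < 0: ∂h/∂z = 0
∂L/∂z = ∂L/∂h · ∂h/∂z = 2 × 0 = 0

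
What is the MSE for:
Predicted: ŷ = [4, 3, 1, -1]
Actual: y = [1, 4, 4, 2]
MSE = 7

MSE = (1/4)((4-1)² + (3-4)² + (1-4)² + (-1-2)²) = (1/4)(9 + 1 + 9 + 9) = 7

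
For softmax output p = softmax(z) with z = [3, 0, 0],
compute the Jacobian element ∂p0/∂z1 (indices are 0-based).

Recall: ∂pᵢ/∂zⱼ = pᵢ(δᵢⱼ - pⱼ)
∂p0/∂z1 = -0.04118

p = softmax(z) = [0.9094, 0.04528, 0.04528]
p0 = 0.9094, p1 = 0.04528

∂p0/∂z1 = -p0 × p1 = -0.9094 × 0.04528 = -0.04118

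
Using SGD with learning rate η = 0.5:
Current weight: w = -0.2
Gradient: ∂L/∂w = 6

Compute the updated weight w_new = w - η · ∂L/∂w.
w_new = -3.2

w_new = w - η·∂L/∂w = -0.2 - 0.5×(6) = -0.2 - (3) = -3.2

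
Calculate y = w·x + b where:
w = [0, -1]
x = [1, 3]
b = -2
y = -5

y = (0)(1) + (-1)(3) + -2 = -5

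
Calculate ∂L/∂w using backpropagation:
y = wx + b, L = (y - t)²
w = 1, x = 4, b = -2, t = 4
∂L/∂w = -16

y = wx + b = (1)(4) + -2 = 2
∂L/∂y = 2(y - t) = 2(2 - 4) = -4
∂y/∂w = x = 4
∂L/∂w = ∂L/∂y · ∂y/∂w = -4 × 4 = -16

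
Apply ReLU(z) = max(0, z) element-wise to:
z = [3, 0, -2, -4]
h = [3, 0, 0, 0]

ReLU applied element-wise: max(0,3)=3, max(0,0)=0, max(0,-2)=0, max(0,-4)=0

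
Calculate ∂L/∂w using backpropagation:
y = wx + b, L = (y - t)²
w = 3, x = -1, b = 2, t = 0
∂L/∂w = 2

y = wx + b = (3)(-1) + 2 = -1
∂L/∂y = 2(y - t) = 2(-1 - 0) = -2
∂y/∂w = x = -1
∂L/∂w = ∂L/∂y · ∂y/∂w = -2 × -1 = 2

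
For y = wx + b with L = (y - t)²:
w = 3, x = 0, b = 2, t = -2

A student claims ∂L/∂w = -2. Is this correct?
Incorrect

y = (3)(0) + 2 = 2
∂L/∂y = 2(y - t) = 2(2 - -2) = 8
∂y/∂w = x = 0
∂L/∂w = 8 × 0 = 0

Claimed value: -2
Incorrect: The correct gradient is 0.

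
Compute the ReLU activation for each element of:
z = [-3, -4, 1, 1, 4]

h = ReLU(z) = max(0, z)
h = [0, 0, 1, 1, 4]

ReLU applied element-wise: max(0,-3)=0, max(0,-4)=0, max(0,1)=1, max(0,1)=1, max(0,4)=4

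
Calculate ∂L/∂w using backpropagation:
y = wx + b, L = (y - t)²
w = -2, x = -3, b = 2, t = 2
∂L/∂w = -36

y = wx + b = (-2)(-3) + 2 = 8
∂L/∂y = 2(y - t) = 2(8 - 2) = 12
∂y/∂w = x = -3
∂L/∂w = ∂L/∂y · ∂y/∂w = 12 × -3 = -36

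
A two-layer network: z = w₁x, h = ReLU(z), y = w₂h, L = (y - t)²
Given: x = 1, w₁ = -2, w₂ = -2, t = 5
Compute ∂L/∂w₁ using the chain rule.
∂L/∂w₁ = 0

Forward pass:
z = w₁x = -2×1 = -2
h = ReLU(-2) = 0
y = w₂h = -2×0 = 0

Backward pass:
∂L/∂y = 2(y - t) = 2(0 - 5) = -10
∂y/∂h = w₂ = -2
∂h/∂z = 0 (ReLU derivative)
∂z/∂w₁ = x = 1

∂L/∂w₁ = -10 × -2 × 0 × 1 = 0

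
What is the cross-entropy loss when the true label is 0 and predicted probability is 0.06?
L = 0.06188

L = -0·log(0.06) - 1·log(0.94) = -log(0.94) = 0.06188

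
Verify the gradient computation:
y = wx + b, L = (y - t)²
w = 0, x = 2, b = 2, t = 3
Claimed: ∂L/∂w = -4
Correct

y = (0)(2) + 2 = 2
∂L/∂y = 2(y - t) = 2(2 - 3) = -2
∂y/∂w = x = 2
∂L/∂w = -2 × 2 = -4

Claimed value: -4
Correct: The correct gradient is -4.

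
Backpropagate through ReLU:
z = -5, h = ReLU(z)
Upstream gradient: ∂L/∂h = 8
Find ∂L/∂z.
∂L/∂z = 0

h = ReLU(-5) = 0
Since z < 0: ∂h/∂z = 0
∂L/∂z = ∂L/∂h · ∂h/∂z = 8 × 0 = 0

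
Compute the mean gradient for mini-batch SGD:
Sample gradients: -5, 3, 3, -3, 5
Average gradient = 0.6

Average = (1/5)(-5 + 3 + 3 + -3 + 5) = 3/5 = 0.6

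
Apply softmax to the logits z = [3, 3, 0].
p = [0.4879, 0.4879, 0.0243]

exp(z) = [20.09, 20.09, 1]
Sum = 41.17
p = [0.4879, 0.4879, 0.0243]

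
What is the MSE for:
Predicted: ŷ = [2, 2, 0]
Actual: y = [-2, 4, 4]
MSE = 12

MSE = (1/3)((2--2)² + (2-4)² + (0-4)²) = (1/3)(16 + 4 + 16) = 12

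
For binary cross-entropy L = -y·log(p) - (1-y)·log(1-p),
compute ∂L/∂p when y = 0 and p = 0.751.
∂L/∂p = 4.016

∂L/∂p = -y/p + (1-y)/(1-p) = 0 + 1/0.249 = 4.016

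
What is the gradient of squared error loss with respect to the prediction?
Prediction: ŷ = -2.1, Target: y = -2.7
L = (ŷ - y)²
∂L/∂ŷ = 1.2

∂L/∂ŷ = 2(ŷ - y) = 2(-2.1 - -2.7) = 2(0.6) = 1.2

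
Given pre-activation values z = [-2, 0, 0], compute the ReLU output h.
h = [0, 0, 0]

ReLU applied element-wise: max(0,-2)=0, max(0,0)=0, max(0,0)=0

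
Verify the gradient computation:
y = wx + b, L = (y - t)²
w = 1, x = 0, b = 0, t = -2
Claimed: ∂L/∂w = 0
Correct

y = (1)(0) + 0 = 0
∂L/∂y = 2(y - t) = 2(0 - -2) = 4
∂y/∂w = x = 0
∂L/∂w = 4 × 0 = 0

Claimed value: 0
Correct: The correct gradient is 0.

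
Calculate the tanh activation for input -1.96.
-0.9611

tanh(-1.96) = (e^(-1.96) - e^(1.96))/(e^(-1.96) + e^(1.96)) = -0.9611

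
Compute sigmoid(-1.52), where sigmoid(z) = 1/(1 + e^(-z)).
0.1795

sigmoid(-1.52) = 1/(1 + e^(1.52)) = 1/(1 + 4.572) = 0.1795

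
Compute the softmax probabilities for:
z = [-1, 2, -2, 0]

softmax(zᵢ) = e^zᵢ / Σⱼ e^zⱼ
p = [0.0414, 0.831, 0.0152, 0.1125]

exp(z) = [0.3679, 7.389, 0.1353, 1]
Sum = 8.892
p = [0.0414, 0.831, 0.0152, 0.1125]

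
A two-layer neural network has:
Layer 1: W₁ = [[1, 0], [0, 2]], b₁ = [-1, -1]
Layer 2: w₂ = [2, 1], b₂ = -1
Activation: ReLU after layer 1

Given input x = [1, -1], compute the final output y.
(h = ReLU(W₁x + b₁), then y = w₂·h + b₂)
y = -1

Layer 1 pre-activation: z₁ = [0, -3]
After ReLU: h = [0, 0]
Layer 2 output: y = 2×0 + 1×0 + -1 = -1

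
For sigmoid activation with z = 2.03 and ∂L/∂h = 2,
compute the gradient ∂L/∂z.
∂L/∂z = 0.2052

σ(2.03) = 0.8839
σ'(2.03) = σ(2.03)(1 - σ(2.03)) = 0.8839 × 0.1161 = 0.1026
∂L/∂z = ∂L/∂h · σ'(z) = 2 × 0.1026 = 0.2052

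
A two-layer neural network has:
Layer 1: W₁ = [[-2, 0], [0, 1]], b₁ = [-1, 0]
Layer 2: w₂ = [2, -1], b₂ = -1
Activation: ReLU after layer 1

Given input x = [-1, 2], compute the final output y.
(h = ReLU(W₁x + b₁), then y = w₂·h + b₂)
y = -1

Layer 1 pre-activation: z₁ = [1, 2]
After ReLU: h = [1, 2]
Layer 2 output: y = 2×1 + -1×2 + -1 = -1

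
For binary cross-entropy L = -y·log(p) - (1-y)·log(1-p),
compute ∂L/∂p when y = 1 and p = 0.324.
∂L/∂p = -3.086

∂L/∂p = -y/p + (1-y)/(1-p) = -1/0.324 + 0 = -3.086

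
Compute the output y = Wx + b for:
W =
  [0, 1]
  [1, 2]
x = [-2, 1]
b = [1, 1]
y = [2, 1]

Wx = [0×-2 + 1×1, 1×-2 + 2×1]
   = [1, 0]
y = Wx + b = [1 + 1, 0 + 1] = [2, 1]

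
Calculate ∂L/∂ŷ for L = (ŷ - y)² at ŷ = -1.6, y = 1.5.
∂L/∂ŷ = -6.2

∂L/∂ŷ = 2(ŷ - y) = 2(-1.6 - 1.5) = 2(-3.1) = -6.2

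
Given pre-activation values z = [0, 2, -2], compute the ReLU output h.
h = [0, 2, 0]

ReLU applied element-wise: max(0,0)=0, max(0,2)=2, max(0,-2)=0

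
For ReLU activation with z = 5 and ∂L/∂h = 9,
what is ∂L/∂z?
∂L/∂z = 9

h = ReLU(5) = 5
Since z > 0: ∂h/∂z = 1
∂L/∂z = ∂L/∂h · ∂h/∂z = 9 × 1 = 9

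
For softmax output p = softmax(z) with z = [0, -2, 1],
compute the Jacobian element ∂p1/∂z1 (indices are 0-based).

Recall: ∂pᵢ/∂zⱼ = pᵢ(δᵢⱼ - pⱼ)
∂p1/∂z1 = 0.03389

p = softmax(z) = [0.2595, 0.03512, 0.7054]
p1 = 0.03512

∂p1/∂z1 = p1(1 - p1) = 0.03512 × (1 - 0.03512) = 0.03389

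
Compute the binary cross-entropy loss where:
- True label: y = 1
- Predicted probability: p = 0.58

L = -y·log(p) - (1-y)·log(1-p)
L = 0.5447

L = -1·log(0.58) - 0·log(0.42) = -log(0.58) = 0.5447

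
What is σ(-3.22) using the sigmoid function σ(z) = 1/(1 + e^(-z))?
0.03842

sigmoid(-3.22) = 1/(1 + e^(3.22)) = 1/(1 + 25.03) = 0.03842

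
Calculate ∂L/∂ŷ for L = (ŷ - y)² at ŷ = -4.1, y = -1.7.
∂L/∂ŷ = -4.8

∂L/∂ŷ = 2(ŷ - y) = 2(-4.1 - -1.7) = 2(-2.4) = -4.8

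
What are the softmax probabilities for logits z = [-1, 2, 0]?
p = [0.042, 0.8438, 0.1142]

exp(z) = [0.3679, 7.389, 1]
Sum = 8.757
p = [0.042, 0.8438, 0.1142]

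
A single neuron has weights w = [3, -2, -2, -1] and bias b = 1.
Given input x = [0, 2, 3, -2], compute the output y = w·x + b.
y = -7

y = (3)(0) + (-2)(2) + (-2)(3) + (-1)(-2) + 1 = -7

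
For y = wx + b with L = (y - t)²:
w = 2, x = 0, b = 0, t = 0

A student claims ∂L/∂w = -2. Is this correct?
Incorrect

y = (2)(0) + 0 = 0
∂L/∂y = 2(y - t) = 2(0 - 0) = 0
∂y/∂w = x = 0
∂L/∂w = 0 × 0 = 0

Claimed value: -2
Incorrect: The correct gradient is 0.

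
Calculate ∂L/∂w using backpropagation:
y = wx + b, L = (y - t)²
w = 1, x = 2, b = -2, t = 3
∂L/∂w = -12

y = wx + b = (1)(2) + -2 = 0
∂L/∂y = 2(y - t) = 2(0 - 3) = -6
∂y/∂w = x = 2
∂L/∂w = ∂L/∂y · ∂y/∂w = -6 × 2 = -12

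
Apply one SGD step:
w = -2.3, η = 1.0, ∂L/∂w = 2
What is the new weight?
w_new = -4.3

w_new = w - η·∂L/∂w = -2.3 - 1.0×(2) = -2.3 - (2) = -4.3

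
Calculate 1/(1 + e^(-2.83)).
0.9443

sigmoid(2.83) = 1/(1 + e^(-2.83)) = 1/(1 + 0.05901) = 0.9443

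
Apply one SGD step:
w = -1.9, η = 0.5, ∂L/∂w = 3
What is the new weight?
w_new = -3.4

w_new = w - η·∂L/∂w = -1.9 - 0.5×(3) = -1.9 - (1.5) = -3.4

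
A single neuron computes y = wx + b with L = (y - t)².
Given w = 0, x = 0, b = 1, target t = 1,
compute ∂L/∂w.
∂L/∂w = 0

y = wx + b = (0)(0) + 1 = 1
∂L/∂y = 2(y - t) = 2(1 - 1) = 0
∂y/∂w = x = 0
∂L/∂w = ∂L/∂y · ∂y/∂w = 0 × 0 = 0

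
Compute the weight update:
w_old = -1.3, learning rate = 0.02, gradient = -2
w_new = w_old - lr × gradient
w_new = -1.26

w_new = w - η·∂L/∂w = -1.3 - 0.02×(-2) = -1.3 - (-0.04) = -1.26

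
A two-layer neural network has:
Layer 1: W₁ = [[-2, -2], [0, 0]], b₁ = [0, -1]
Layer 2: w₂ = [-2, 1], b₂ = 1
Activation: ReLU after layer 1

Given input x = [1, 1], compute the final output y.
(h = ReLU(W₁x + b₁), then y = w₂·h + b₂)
y = 1

Layer 1 pre-activation: z₁ = [-4, -1]
After ReLU: h = [0, 0]
Layer 2 output: y = -2×0 + 1×0 + 1 = 1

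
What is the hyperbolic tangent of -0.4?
-0.3799

tanh(-0.4) = (e^(-0.4) - e^(0.4))/(e^(-0.4) + e^(0.4)) = -0.3799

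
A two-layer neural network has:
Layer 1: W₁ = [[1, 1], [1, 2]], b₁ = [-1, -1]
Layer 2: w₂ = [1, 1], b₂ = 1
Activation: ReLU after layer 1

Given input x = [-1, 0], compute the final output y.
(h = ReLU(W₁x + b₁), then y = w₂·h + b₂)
y = 1

Layer 1 pre-activation: z₁ = [-2, -2]
After ReLU: h = [0, 0]
Layer 2 output: y = 1×0 + 1×0 + 1 = 1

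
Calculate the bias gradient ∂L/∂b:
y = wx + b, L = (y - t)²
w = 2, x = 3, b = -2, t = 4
∂L/∂b = 0

y = wx + b = (2)(3) + -2 = 4
∂L/∂y = 2(y - t) = 2(4 - 4) = 0
∂y/∂b = 1
∂L/∂b = ∂L/∂y · ∂y/∂b = 0 × 1 = 0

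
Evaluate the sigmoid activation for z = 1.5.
0.8176

sigmoid(1.5) = 1/(1 + e^(-1.5)) = 1/(1 + 0.2231) = 0.8176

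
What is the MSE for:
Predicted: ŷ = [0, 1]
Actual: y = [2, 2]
MSE = 2.5

MSE = (1/2)((0-2)² + (1-2)²) = (1/2)(4 + 1) = 2.5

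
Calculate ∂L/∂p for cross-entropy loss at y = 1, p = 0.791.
∂L/∂p = -1.264

∂L/∂p = -y/p + (1-y)/(1-p) = -1/0.791 + 0 = -1.264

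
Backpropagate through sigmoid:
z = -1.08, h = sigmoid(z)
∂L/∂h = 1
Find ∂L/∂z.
∂L/∂z = 0.1892

σ(-1.08) = 0.2535
σ'(-1.08) = σ(-1.08)(1 - σ(-1.08)) = 0.2535 × 0.7465 = 0.1892
∂L/∂z = ∂L/∂h · σ'(z) = 1 × 0.1892 = 0.1892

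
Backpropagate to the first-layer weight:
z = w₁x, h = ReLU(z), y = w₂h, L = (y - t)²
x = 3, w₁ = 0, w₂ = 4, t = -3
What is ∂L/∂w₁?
∂L/∂w₁ = 0

Forward pass:
z = w₁x = 0×3 = 0
h = ReLU(0) = 0
y = w₂h = 4×0 = 0

Backward pass:
∂L/∂y = 2(y - t) = 2(0 - -3) = 6
∂y/∂h = w₂ = 4
∂h/∂z = 0 (ReLU derivative)
∂z/∂w₁ = x = 3

∂L/∂w₁ = 6 × 4 × 0 × 3 = 0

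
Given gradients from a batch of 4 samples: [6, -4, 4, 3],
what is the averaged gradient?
Average gradient = 2.25

Average = (1/4)(6 + -4 + 4 + 3) = 9/4 = 2.25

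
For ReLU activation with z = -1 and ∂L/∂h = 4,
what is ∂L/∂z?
∂L/∂z = 0

h = ReLU(-1) = 0
Since z < 0: ∂h/∂z = 0
∂L/∂z = ∂L/∂h · ∂h/∂z = 4 × 0 = 0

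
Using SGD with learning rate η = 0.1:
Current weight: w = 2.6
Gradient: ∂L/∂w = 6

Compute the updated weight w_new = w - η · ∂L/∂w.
w_new = 2

w_new = w - η·∂L/∂w = 2.6 - 0.1×(6) = 2.6 - (0.6) = 2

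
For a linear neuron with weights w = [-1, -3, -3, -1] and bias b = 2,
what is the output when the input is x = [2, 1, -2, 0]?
y = 3

y = (-1)(2) + (-3)(1) + (-3)(-2) + (-1)(0) + 2 = 3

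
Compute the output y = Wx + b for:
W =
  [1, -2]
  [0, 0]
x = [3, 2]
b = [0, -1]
y = [-1, -1]

Wx = [1×3 + -2×2, 0×3 + 0×2]
   = [-1, 0]
y = Wx + b = [-1 + 0, 0 + -1] = [-1, -1]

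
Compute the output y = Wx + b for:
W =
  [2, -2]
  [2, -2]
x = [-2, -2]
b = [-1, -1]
y = [-1, -1]

Wx = [2×-2 + -2×-2, 2×-2 + -2×-2]
   = [0, 0]
y = Wx + b = [0 + -1, 0 + -1] = [-1, -1]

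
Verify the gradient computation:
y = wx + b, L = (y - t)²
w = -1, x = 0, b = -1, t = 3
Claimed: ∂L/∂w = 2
Incorrect

y = (-1)(0) + -1 = -1
∂L/∂y = 2(y - t) = 2(-1 - 3) = -8
∂y/∂w = x = 0
∂L/∂w = -8 × 0 = 0

Claimed value: 2
Incorrect: The correct gradient is 0.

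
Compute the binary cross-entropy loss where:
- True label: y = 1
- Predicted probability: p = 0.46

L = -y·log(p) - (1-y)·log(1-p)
L = 0.7765

L = -1·log(0.46) - 0·log(0.54) = -log(0.46) = 0.7765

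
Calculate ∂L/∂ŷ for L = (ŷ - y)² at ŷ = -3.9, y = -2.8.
∂L/∂ŷ = -2.2

∂L/∂ŷ = 2(ŷ - y) = 2(-3.9 - -2.8) = 2(-1.1) = -2.2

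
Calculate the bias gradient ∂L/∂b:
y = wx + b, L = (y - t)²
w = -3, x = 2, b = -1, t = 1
∂L/∂b = -16

y = wx + b = (-3)(2) + -1 = -7
∂L/∂y = 2(y - t) = 2(-7 - 1) = -16
∂y/∂b = 1
∂L/∂b = ∂L/∂y · ∂y/∂b = -16 × 1 = -16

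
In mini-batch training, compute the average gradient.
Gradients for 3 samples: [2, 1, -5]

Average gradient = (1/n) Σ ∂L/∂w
Average gradient = -0.6667

Average = (1/3)(2 + 1 + -5) = -2/3 = -0.6667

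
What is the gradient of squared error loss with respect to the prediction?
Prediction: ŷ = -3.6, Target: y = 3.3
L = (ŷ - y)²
∂L/∂ŷ = -13.8

∂L/∂ŷ = 2(ŷ - y) = 2(-3.6 - 3.3) = 2(-6.9) = -13.8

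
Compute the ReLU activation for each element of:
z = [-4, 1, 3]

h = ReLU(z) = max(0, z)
h = [0, 1, 3]

ReLU applied element-wise: max(0,-4)=0, max(0,1)=1, max(0,3)=3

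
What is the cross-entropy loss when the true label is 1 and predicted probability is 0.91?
L = 0.09431

L = -1·log(0.91) - 0·log(0.09) = -log(0.91) = 0.09431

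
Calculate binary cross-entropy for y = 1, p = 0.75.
L = 0.2877

L = -1·log(0.75) - 0·log(0.25) = -log(0.75) = 0.2877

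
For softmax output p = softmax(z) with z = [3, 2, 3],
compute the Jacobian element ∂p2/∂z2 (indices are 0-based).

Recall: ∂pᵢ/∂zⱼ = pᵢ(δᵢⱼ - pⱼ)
∂p2/∂z2 = 0.244

p = softmax(z) = [0.4223, 0.1554, 0.4223]
p2 = 0.4223

∂p2/∂z2 = p2(1 - p2) = 0.4223 × (1 - 0.4223) = 0.244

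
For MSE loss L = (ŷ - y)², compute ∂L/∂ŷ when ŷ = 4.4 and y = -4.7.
∂L/∂ŷ = 18.2

∂L/∂ŷ = 2(ŷ - y) = 2(4.4 - -4.7) = 2(9.1) = 18.2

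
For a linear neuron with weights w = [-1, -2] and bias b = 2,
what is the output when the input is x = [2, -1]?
y = 2

y = (-1)(2) + (-2)(-1) + 2 = 2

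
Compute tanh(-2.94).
-0.9944

tanh(-2.94) = (e^(-2.94) - e^(2.94))/(e^(-2.94) + e^(2.94)) = -0.9944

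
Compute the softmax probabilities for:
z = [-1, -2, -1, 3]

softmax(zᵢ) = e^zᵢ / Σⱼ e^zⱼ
p = [0.0176, 0.0065, 0.0176, 0.9584]

exp(z) = [0.3679, 0.1353, 0.3679, 20.09]
Sum = 20.96
p = [0.0176, 0.0065, 0.0176, 0.9584]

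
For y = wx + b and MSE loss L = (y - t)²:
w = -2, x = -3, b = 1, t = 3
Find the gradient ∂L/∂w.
∂L/∂w = -24

y = wx + b = (-2)(-3) + 1 = 7
∂L/∂y = 2(y - t) = 2(7 - 3) = 8
∂y/∂w = x = -3
∂L/∂w = ∂L/∂y · ∂y/∂w = 8 × -3 = -24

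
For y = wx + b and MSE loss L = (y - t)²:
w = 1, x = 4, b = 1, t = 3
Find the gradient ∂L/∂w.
∂L/∂w = 16

y = wx + b = (1)(4) + 1 = 5
∂L/∂y = 2(y - t) = 2(5 - 3) = 4
∂y/∂w = x = 4
∂L/∂w = ∂L/∂y · ∂y/∂w = 4 × 4 = 16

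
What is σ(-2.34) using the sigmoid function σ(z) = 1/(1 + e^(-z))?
0.08786

sigmoid(-2.34) = 1/(1 + e^(2.34)) = 1/(1 + 10.38) = 0.08786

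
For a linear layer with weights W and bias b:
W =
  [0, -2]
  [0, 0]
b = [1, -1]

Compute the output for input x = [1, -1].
y = [3, -1]

Wx = [0×1 + -2×-1, 0×1 + 0×-1]
   = [2, 0]
y = Wx + b = [2 + 1, 0 + -1] = [3, -1]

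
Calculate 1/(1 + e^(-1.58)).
0.8292

sigmoid(1.58) = 1/(1 + e^(-1.58)) = 1/(1 + 0.206) = 0.8292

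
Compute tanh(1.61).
0.9232

tanh(1.61) = (e^(1.61) - e^(-1.61))/(e^(1.61) + e^(-1.61)) = 0.9232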